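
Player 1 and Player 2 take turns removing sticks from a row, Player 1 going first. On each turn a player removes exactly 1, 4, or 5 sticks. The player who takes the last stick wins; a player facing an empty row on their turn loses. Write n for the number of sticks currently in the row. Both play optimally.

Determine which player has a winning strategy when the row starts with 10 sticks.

Positions with no move are L. A position that does have a move is losing for the player to move precisely when every available move leads to a winning position for the opponent. Fill in the labels:
n=0: no move → L
n=1: →0(L), so W
n=2: →1(W) only, which is W, so L
n=3: →2(L), so W
n=4: →0(L), so W
n=5: →0(L), so W
n=6: →2(L), so W
n=7: →2(L), so W
n=8: →7(W), 4(W), 3(W) — all W, so L
n=9: →8(L), so W
n=10: →9(W), 6(W), 5(W) — all W, so L
Every move from 10 reaches a W position, so the mover loses.

Player 2 wins.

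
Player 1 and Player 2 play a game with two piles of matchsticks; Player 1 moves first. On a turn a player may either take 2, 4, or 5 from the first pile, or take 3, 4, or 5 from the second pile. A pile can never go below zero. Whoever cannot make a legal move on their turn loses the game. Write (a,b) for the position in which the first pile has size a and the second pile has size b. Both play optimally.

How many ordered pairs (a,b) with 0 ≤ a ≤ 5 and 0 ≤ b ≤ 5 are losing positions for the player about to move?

12

Work bottom-up. With no move the player to move loses. Otherwise the position is W if at least one move leads to an L position for the opponent, and L if every move leads to a W.
Every move lowers a or b (never raises either), so fill the grid row by row in increasing a, and left to right within a row: each cell's successors are then already labelled.
      b=0  b=1  b=2  b=3  b=4  b=5
a=0:    L    L    L    W    W    W
a=1:    L    L    L    W    W    W
a=2:    W    W    W    L    L    L
a=3:    W    W    W    L    L    L
a=4:    W    W    W    W    W    W
a=5:    W    W    W    W    W    W
Cells with no legal move (terminal, hence L): (0,0), (0,1), (0,2), (1,0), (1,1), (1,2).
The remaining L cells, each justified by listing all of its moves:
(2,3): moves to (0,3)(W), (2,0)(W); every one is W ⇒ L
(2,4): moves to (0,4)(W), (2,1)(W), (2,0)(W); every one is W ⇒ L
(2,5): moves to (0,5)(W), (2,2)(W), (2,1)(W), (2,0)(W); every one is W ⇒ L
(3,3): moves to (1,3)(W), (3,0)(W); every one is W ⇒ L
(3,4): moves to (1,4)(W), (3,1)(W), (3,0)(W); every one is W ⇒ L
(3,5): moves to (1,5)(W), (3,2)(W), (3,1)(W), (3,0)(W); every one is W ⇒ L
Every other cell has at least one move into one of the L cells above, so it is W.
L cells per row: a=0: 3, a=1: 3, a=2: 3, a=3: 3, a=4: 0, a=5: 0; total 12.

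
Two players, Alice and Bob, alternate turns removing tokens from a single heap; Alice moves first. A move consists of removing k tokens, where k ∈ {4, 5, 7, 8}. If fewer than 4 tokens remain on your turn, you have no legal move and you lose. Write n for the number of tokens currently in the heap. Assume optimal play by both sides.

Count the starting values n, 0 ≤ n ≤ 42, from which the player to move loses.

16

Label each position W (a win for the player to move) or L (a loss). A position with no legal move is L; any other position is W exactly when some move reaches an L, and L when every move reaches a W.
n=0: no move → L
n=1: no move → L
n=2: no move → L
n=3: no move → L
n=4: →0(L), so W
n=5: →1(L), so W
n=6: →2(L), so W
n=7: →3(L), so W
n=8: →3(L), so W
n=9: →2(L), so W
n=10: →3(L), so W
n=11: →3(L), so W
n=12: →8(W), 7(W), 5(W), 4(W) — all W, so L
n=13: →9(W), 8(W), 6(W), 5(W) — all W, so L
n=14: →10(W), 9(W), 7(W), 6(W) — all W, so L
n=15: →11(W), 10(W), 8(W), 7(W) — all W, so L
n=16: →12(L), so W
n=17: →13(L), so W
n=18: →14(L), so W
n=19: →15(L), so W
n=20: →15(L), so W
n=21: →14(L), so W
n=22: →15(L), so W
n=23: →15(L), so W
n=24: →20(W), 19(W), 17(W), 16(W) — all W, so L
n=25: →21(W), 20(W), 18(W), 17(W) — all W, so L
n=26: →22(W), 21(W), 19(W), 18(W) — all W, so L
n=27: →23(W), 22(W), 20(W), 19(W) — all W, so L
n=28: →24(L), so W
n=29: →25(L), so W
n=30: →26(L), so W
n=31: →27(L), so W
n=32: →27(L), so W
n=33: →26(L), so W
n=34: →27(L), so W
n=35: →27(L), so W
n=36: →32(W), 31(W), 29(W), 28(W) — all W, so L
n=37: →33(W), 32(W), 30(W), 29(W) — all W, so L
n=38: →34(W), 33(W), 31(W), 30(W) — all W, so L
n=39: →35(W), 34(W), 32(W), 31(W) — all W, so L
n=40: →36(L), so W
n=41: →37(L), so W
n=42: →38(L), so W
L entries with 0 ≤ n ≤ 42: n = 0, 1, 2, 3, 12, 13, 14, 15, 24, 25, 26, 27, 36, 37, 38, 39; that makes 16.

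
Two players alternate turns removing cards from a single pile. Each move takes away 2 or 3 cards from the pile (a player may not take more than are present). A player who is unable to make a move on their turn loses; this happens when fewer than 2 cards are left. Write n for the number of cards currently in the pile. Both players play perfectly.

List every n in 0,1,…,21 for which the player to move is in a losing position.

Build the W/L table. Terminal = L. A non-terminal position is W if it has a move to some L; otherwise it is L.
n=0: no move → L
n=1: no move → L
n=2: reaches L-position 0 → W
n=3: reaches L-position 1 → W
n=4: reaches L-position 1 → W
n=5: only reaches 3(W), 2(W), all W → L
n=6: only reaches 4(W), 3(W), all W → L
n=7: reaches L-position 5 → W
n=8: reaches L-position 6 → W
n=9: reaches L-position 6 → W
n=10: only reaches 8(W), 7(W), all W → L
n=11: only reaches 9(W), 8(W), all W → L
n=12: reaches L-position 10 → W
n=13: reaches L-position 11 → W
n=14: reaches L-position 11 → W
n=15: only reaches 13(W), 12(W), all W → L
n=16: only reaches 14(W), 13(W), all W → L
n=17: reaches L-position 15 → W
n=18: reaches L-position 16 → W
n=19: reaches L-position 16 → W
n=20: only reaches 18(W), 17(W), all W → L
n=21: only reaches 19(W), 18(W), all W → L
The losing starting values of n are exactly the entries labelled L in this table (10 of them).

0, 1, 5, 6, 10, 11, 15, 16, 20, 21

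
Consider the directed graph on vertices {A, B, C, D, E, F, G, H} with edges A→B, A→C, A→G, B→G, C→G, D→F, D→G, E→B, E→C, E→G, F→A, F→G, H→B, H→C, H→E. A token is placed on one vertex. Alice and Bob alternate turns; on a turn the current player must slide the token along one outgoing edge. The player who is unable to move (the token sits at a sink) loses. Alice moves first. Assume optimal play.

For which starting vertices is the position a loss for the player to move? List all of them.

G, H

Use the standard recursion: the mover loses at a terminal position; elsewhere, the mover wins exactly when some move hands the opponent an L position.
Every edge goes from a vertex to one that appears earlier in the order G, B, C, A, F, E, H, D, so processing vertices in that order labels each vertex after all of its successors.
G: no outgoing edge → L
B: can move to G, which is L ⇒ W
C: can move to G, which is L ⇒ W
A: can move to G, which is L ⇒ W
F: can move to G, which is L ⇒ W
E: can move to G, which is L ⇒ W
H: moves to E(W), C(W), B(W); every one is W ⇒ L
D: can move to G, which is L ⇒ W
The losing starting vertices are exactly the entries labelled L in this table (2 of them).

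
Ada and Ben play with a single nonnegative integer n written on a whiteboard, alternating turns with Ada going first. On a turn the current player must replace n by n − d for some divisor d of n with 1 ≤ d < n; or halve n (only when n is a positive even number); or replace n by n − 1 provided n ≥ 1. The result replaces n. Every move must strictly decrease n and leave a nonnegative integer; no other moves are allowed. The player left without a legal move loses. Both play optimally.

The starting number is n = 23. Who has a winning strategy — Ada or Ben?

Ben wins.

Work bottom-up. With no move the player to move loses. Otherwise the position is W if at least one move leads to an L position for the opponent, and L if every move leads to a W.
n=0: no move → L
n=1: →0(L), so W
n=2: →1(W) only, which is W, so L
n=3: →2(L), so W
n=4: →2(L), so W
n=5: →4(W) only, which is W, so L
n=6: →5(L), so W
n=7: →6(W) only, which is W, so L
n=8: →7(L), so W
n=9: →6(W), 8(W) — all W, so L
n=10: →5(L), so W
n=11: →10(W) only, which is W, so L
n=12: →9(L), so W
n=13: →12(W) only, which is W, so L
n=14: →7(L), so W
n=15: →10(W), 12(W), 14(W) — all W, so L
n=16: →15(L), so W
n=17: →16(W) only, which is W, so L
n=18: →9(L), so W
n=19: →18(W) only, which is W, so L
n=20: →15(L), so W
n=21: →14(W), 18(W), 20(W) — all W, so L
n=22: →11(L), so W
n=23: →22(W) only, which is W, so L
Every move from 23 reaches a W position, so the mover loses.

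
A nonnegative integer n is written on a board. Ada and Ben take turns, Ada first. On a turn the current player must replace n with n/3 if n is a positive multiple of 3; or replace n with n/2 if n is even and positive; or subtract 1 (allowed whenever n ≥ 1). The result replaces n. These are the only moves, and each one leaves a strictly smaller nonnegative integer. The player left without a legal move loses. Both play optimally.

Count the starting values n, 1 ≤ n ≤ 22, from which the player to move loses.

8

Use the standard recursion: the mover loses at a terminal position; elsewhere, the mover wins exactly when some move hands the opponent an L position.
n=0: no move → L
n=1: can move to 0, which is L ⇒ W
n=2: the only move is to 1(W), a W ⇒ L
n=3: can move to 2, which is L ⇒ W
n=4: can move to 2, which is L ⇒ W
n=5: the only move is to 4(W), a W ⇒ L
n=6: can move to 2, which is L ⇒ W
n=7: the only move is to 6(W), a W ⇒ L
n=8: can move to 7, which is L ⇒ W
n=9: moves to 3(W), 8(W); every one is W ⇒ L
n=10: can move to 5, which is L ⇒ W
n=11: the only move is to 10(W), a W ⇒ L
n=12: can move to 11, which is L ⇒ W
n=13: the only move is to 12(W), a W ⇒ L
n=14: can move to 7, which is L ⇒ W
n=15: can move to 5, which is L ⇒ W
n=16: moves to 8(W), 15(W); every one is W ⇒ L
n=17: can move to 16, which is L ⇒ W
n=18: can move to 9, which is L ⇒ W
n=19: the only move is to 18(W), a W ⇒ L
n=20: can move to 19, which is L ⇒ W
n=21: can move to 7, which is L ⇒ W
n=22: can move to 11, which is L ⇒ W
L entries with 1 ≤ n ≤ 22 (n=0 is outside the asked range and is not counted): n = 2, 5, 7, 9, 11, 13, 16, 19; that makes 8.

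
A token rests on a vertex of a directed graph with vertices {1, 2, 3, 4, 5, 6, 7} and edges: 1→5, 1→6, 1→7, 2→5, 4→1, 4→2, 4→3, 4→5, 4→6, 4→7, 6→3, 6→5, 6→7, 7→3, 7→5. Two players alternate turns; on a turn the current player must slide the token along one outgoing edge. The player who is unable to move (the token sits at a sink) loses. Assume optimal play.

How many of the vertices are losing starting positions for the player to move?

Compute win/loss labels from the base case upward. A position with no move is L. Any other position is W if it can reach an L in one move, else L.
Every edge goes from a vertex to one that appears earlier in the order 3, 5, 7, 6, 2, 1, 4, so processing vertices in that order labels each vertex after all of its successors.
3: no outgoing edge → L
5: no outgoing edge → L
7: reaches L-position 5 → W
6: reaches L-position 5 → W
2: reaches L-position 5 → W
1: reaches L-position 5 → W
4: reaches L-position 5 → W
The L vertices are 3, 5; that is 2 in all.

2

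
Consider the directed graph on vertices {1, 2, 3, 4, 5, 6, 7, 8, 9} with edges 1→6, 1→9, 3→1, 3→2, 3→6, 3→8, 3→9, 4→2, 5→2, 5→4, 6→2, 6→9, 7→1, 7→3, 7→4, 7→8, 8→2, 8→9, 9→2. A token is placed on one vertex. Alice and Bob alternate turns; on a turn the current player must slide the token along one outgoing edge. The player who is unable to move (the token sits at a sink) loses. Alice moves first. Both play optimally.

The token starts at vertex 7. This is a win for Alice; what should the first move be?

Compute win/loss labels from the base case upward. A position with no move is L. Any other position is W if it can reach an L in one move, else L.
Every edge goes from a vertex to one that appears earlier in the order 2, 9, 6, 1, 8, 4, 3, 5, 7, so processing vertices in that order labels each vertex after all of its successors.
2: no outgoing edge → L
9: can move to 2, which is L ⇒ W
6: can move to 2, which is L ⇒ W
1: moves to 6(W), 9(W); every one is W ⇒ L
8: can move to 2, which is L ⇒ W
4: can move to 2, which is L ⇒ W
3: can move to 1, which is L ⇒ W
5: can move to 2, which is L ⇒ W
7: can move to 1, which is L ⇒ W
From 7, the L positions reachable in one move are: 1.

Move to 1.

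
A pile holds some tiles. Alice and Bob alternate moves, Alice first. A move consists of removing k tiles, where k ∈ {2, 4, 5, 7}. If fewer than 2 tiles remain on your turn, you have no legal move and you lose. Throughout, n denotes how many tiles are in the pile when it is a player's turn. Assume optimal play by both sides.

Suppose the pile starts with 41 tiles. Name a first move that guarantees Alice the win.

Label each position W (a win for the player to move) or L (a loss). A position with no legal move is L; any other position is W exactly when some move reaches an L, and L when every move reaches a W.
n=0: no move → L
n=1: no move → L
n=2: can move to 0, which is L ⇒ W
n=3: can move to 1, which is L ⇒ W
n=4: can move to 0, which is L ⇒ W
n=5: can move to 1, which is L ⇒ W
n=6: can move to 1, which is L ⇒ W
n=7: can move to 0, which is L ⇒ W
n=8: can move to 1, which is L ⇒ W
n=9: moves to 7(W), 5(W), 4(W), 2(W); every one is W ⇒ L
n=10: moves to 8(W), 6(W), 5(W), 3(W); every one is W ⇒ L
n=11: can move to 9, which is L ⇒ W
n=12: can move to 10, which is L ⇒ W
n=13: can move to 9, which is L ⇒ W
n=14: can move to 10, which is L ⇒ W
n=15: can move to 10, which is L ⇒ W
n=16: can move to 9, which is L ⇒ W
n=17: can move to 10, which is L ⇒ W
n=18: moves to 16(W), 14(W), 13(W), 11(W); every one is W ⇒ L
n=19: moves to 17(W), 15(W), 14(W), 12(W); every one is W ⇒ L
n=20: can move to 18, which is L ⇒ W
n=21: can move to 19, which is L ⇒ W
n=22: can move to 18, which is L ⇒ W
n=23: can move to 19, which is L ⇒ W
n=24: can move to 19, which is L ⇒ W
n=25: can move to 18, which is L ⇒ W
n=26: can move to 19, which is L ⇒ W
n=27: moves to 25(W), 23(W), 22(W), 20(W); every one is W ⇒ L
n=28: moves to 26(W), 24(W), 23(W), 21(W); every one is W ⇒ L
n=29: can move to 27, which is L ⇒ W
n=30: can move to 28, which is L ⇒ W
n=31: can move to 27, which is L ⇒ W
n=32: can move to 28, which is L ⇒ W
n=33: can move to 28, which is L ⇒ W
n=34: can move to 27, which is L ⇒ W
n=35: can move to 28, which is L ⇒ W
n=36: moves to 34(W), 32(W), 31(W), 29(W); every one is W ⇒ L
n=37: moves to 35(W), 33(W), 32(W), 30(W); every one is W ⇒ L
n=38: can move to 36, which is L ⇒ W
n=39: can move to 37, which is L ⇒ W
n=40: can move to 36, which is L ⇒ W
n=41: can move to 37, which is L ⇒ W
From 41, the L positions reachable in one move are: 37, 36. Any move reaching one of these is winning.

Remove 4, leaving 37.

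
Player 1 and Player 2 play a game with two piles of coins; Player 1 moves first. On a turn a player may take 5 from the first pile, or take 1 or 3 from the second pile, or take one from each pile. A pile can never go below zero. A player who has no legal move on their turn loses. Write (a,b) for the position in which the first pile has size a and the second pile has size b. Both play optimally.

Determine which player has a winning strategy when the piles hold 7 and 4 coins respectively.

Positions with no move are L. A position that does have a move is losing for the player to move precisely when every available move leads to a winning position for the opponent. Fill in the labels:
No move ever increases a pile, so every position that can arise here has a ≤ 7 and b ≤ 4; it is enough to label the cells with 0 ≤ a ≤ 7 and 0 ≤ b ≤ 4.
Every move lowers a or b (never raises either), so fill the grid row by row in increasing a, and left to right within a row: each cell's successors are then already labelled.
      b=0  b=1  b=2  b=3  b=4
a=0:    L    W    L    W    L
a=1:    L    W    L    W    L
a=2:    L    W    L    W    L
a=3:    L    W    L    W    L
a=4:    L    W    L    W    L
a=5:    W    W    W    W    W
a=6:    W    L    W    L    W
a=7:    W    L    W    L    W
Cells with no legal move (terminal, hence L): (0,0), (1,0), (2,0), (3,0), (4,0).
The remaining L cells, each justified by listing all of its moves:
(0,2): L (sole option (0,1)(W) is W)
(0,4): L (options (0,3)(W), (0,1)(W) are all W)
(1,2): L (options (1,1)(W), (0,1)(W) are all W)
(1,4): L (options (1,3)(W), (1,1)(W), (0,3)(W) are all W)
(2,2): L (options (2,1)(W), (1,1)(W) are all W)
(2,4): L (options (2,3)(W), (2,1)(W), (1,3)(W) are all W)
(3,2): L (options (3,1)(W), (2,1)(W) are all W)
(3,4): L (options (3,3)(W), (3,1)(W), (2,3)(W) are all W)
(4,2): L (options (4,1)(W), (3,1)(W) are all W)
(4,4): L (options (4,3)(W), (4,1)(W), (3,3)(W) are all W)
(6,1): L (options (1,1)(W), (6,0)(W), (5,0)(W) are all W)
(6,3): L (options (1,3)(W), (6,2)(W), (6,0)(W), (5,2)(W) are all W)
(7,1): L (options (2,1)(W), (7,0)(W), (6,0)(W) are all W)
(7,3): L (options (2,3)(W), (7,2)(W), (7,0)(W), (6,2)(W) are all W)
Every other cell has at least one move into one of the L cells above, so it is W.
The starting position (7,4) is W: Player 1 should move to (2,4), handing over an L position.

Player 1 wins.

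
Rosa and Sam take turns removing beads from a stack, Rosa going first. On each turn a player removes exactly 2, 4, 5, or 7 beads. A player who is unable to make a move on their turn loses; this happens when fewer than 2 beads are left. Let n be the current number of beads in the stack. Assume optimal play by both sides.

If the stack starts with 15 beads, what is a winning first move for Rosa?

Remove 5, leaving 10.

Use the standard recursion: the mover loses at a terminal position; elsewhere, the mover wins exactly when some move hands the opponent an L position.
n=0: no move → L
n=1: no move → L
n=2: can move to 0, which is L ⇒ W
n=3: can move to 1, which is L ⇒ W
n=4: can move to 0, which is L ⇒ W
n=5: can move to 1, which is L ⇒ W
n=6: can move to 1, which is L ⇒ W
n=7: can move to 0, which is L ⇒ W
n=8: can move to 1, which is L ⇒ W
n=9: moves to 7(W), 5(W), 4(W), 2(W); every one is W ⇒ L
n=10: moves to 8(W), 6(W), 5(W), 3(W); every one is W ⇒ L
n=11: can move to 9, which is L ⇒ W
n=12: can move to 10, which is L ⇒ W
n=13: can move to 9, which is L ⇒ W
n=14: can move to 10, which is L ⇒ W
n=15: can move to 10, which is L ⇒ W
From 15, the L positions reachable in one move are: 10.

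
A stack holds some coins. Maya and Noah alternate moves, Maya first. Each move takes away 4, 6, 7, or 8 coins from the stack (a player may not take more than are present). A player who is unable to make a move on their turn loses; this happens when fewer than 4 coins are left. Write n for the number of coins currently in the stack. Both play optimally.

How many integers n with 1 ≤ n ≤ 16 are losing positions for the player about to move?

7

Positions with no move are L. A position that does have a move is losing for the player to move precisely when every available move leads to a winning position for the opponent. Fill in the labels:
n=0: no move → L
n=1: no move → L
n=2: no move → L
n=3: no move → L
n=4: →0(L), so W
n=5: →1(L), so W
n=6: →2(L), so W
n=7: →3(L), so W
n=8: →2(L), so W
n=9: →3(L), so W
n=10: →3(L), so W
n=11: →3(L), so W
n=12: →8(W), 6(W), 5(W), 4(W) — all W, so L
n=13: →9(W), 7(W), 6(W), 5(W) — all W, so L
n=14: →10(W), 8(W), 7(W), 6(W) — all W, so L
n=15: →11(W), 9(W), 8(W), 7(W) — all W, so L
n=16: →12(L), so W
L entries with 1 ≤ n ≤ 16 (n=0 is outside the asked range and is not counted): n = 1, 2, 3, 12, 13, 14, 15; that makes 7.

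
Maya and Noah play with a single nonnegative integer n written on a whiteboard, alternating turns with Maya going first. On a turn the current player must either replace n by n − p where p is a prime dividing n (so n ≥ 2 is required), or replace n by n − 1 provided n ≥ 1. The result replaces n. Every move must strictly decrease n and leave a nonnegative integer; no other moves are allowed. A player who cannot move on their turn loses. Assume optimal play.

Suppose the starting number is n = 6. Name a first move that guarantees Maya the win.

Work bottom-up. With no move the player to move loses. Otherwise the position is W if at least one move leads to an L position for the opponent, and L if every move leads to a W.
n=0: no move → L
n=1: can move to 0, which is L ⇒ W
n=2: can move to 0, which is L ⇒ W
n=3: can move to 0, which is L ⇒ W
n=4: moves to 2(W), 3(W); every one is W ⇒ L
n=5: can move to 0, which is L ⇒ W
n=6: can move to 4, which is L ⇒ W
From 6, the L positions reachable in one move are: 4.

Move to 4.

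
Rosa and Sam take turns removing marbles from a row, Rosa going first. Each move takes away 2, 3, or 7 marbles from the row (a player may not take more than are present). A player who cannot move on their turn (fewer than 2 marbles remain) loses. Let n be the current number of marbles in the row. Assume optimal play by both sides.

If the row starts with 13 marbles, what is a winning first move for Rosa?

Remove 2, leaving 11.

Use the standard recursion: the mover loses at a terminal position; elsewhere, the mover wins exactly when some move hands the opponent an L position.
n=0: no move → L
n=1: no move → L
n=2: can move to 0, which is L ⇒ W
n=3: can move to 1, which is L ⇒ W
n=4: can move to 1, which is L ⇒ W
n=5: moves to 3(W), 2(W); every one is W ⇒ L
n=6: moves to 4(W), 3(W); every one is W ⇒ L
n=7: can move to 5, which is L ⇒ W
n=8: can move to 6, which is L ⇒ W
n=9: can move to 6, which is L ⇒ W
n=10: moves to 8(W), 7(W), 3(W); every one is W ⇒ L
n=11: moves to 9(W), 8(W), 4(W); every one is W ⇒ L
n=12: can move to 10, which is L ⇒ W
n=13: can move to 11, which is L ⇒ W
From 13, the L positions reachable in one move are: 11, 10, 6. Any move reaching one of these is winning.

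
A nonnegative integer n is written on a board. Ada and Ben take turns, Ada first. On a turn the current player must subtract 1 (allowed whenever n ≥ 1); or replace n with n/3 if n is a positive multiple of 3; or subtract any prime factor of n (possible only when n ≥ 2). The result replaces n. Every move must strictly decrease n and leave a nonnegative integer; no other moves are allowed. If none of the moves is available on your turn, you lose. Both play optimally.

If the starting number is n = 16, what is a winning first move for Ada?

Move to 14.

Label each position W (a win for the player to move) or L (a loss). A position with no legal move is L; any other position is W exactly when some move reaches an L, and L when every move reaches a W.
n=0: no move → L
n=1: can move to 0, which is L ⇒ W
n=2: can move to 0, which is L ⇒ W
n=3: can move to 0, which is L ⇒ W
n=4: moves to 2(W), 3(W); every one is W ⇒ L
n=5: can move to 0, which is L ⇒ W
n=6: can move to 4, which is L ⇒ W
n=7: can move to 0, which is L ⇒ W
n=8: moves to 6(W), 7(W); every one is W ⇒ L
n=9: can move to 8, which is L ⇒ W
n=10: can move to 8, which is L ⇒ W
n=11: can move to 0, which is L ⇒ W
n=12: can move to 4, which is L ⇒ W
n=13: can move to 0, which is L ⇒ W
n=14: moves to 7(W), 12(W), 13(W); every one is W ⇒ L
n=15: can move to 14, which is L ⇒ W
n=16: can move to 14, which is L ⇒ W
From 16, the L positions reachable in one move are: 14.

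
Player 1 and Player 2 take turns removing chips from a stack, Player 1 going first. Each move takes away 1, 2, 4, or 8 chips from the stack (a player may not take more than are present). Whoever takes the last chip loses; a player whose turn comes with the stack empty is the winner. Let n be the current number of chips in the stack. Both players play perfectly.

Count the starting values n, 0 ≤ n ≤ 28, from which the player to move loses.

Positions with no move are W. A position that does have a move is losing for the player to move precisely when every available move leads to a winning position for the opponent. Fill in the labels:
n=0: no move; the opponent has just taken the last chip and therefore loses → W
n=1: the only move is to 0(W), a W ⇒ L
n=2: can move to 1, which is L ⇒ W
n=3: can move to 1, which is L ⇒ W
n=4: moves to 3(W), 2(W), 0(W); every one is W ⇒ L
n=5: can move to 4, which is L ⇒ W
n=6: can move to 4, which is L ⇒ W
n=7: moves to 6(W), 5(W), 3(W); every one is W ⇒ L
n=8: can move to 7, which is L ⇒ W
n=9: can move to 7, which is L ⇒ W
n=10: moves to 9(W), 8(W), 6(W), 2(W); every one is W ⇒ L
n=11: can move to 10, which is L ⇒ W
n=12: can move to 10, which is L ⇒ W
n=13: moves to 12(W), 11(W), 9(W), 5(W); every one is W ⇒ L
n=14: can move to 13, which is L ⇒ W
n=15: can move to 13, which is L ⇒ W
n=16: moves to 15(W), 14(W), 12(W), 8(W); every one is W ⇒ L
n=17: can move to 16, which is L ⇒ W
n=18: can move to 16, which is L ⇒ W
n=19: moves to 18(W), 17(W), 15(W), 11(W); every one is W ⇒ L
n=20: can move to 19, which is L ⇒ W
n=21: can move to 19, which is L ⇒ W
n=22: moves to 21(W), 20(W), 18(W), 14(W); every one is W ⇒ L
n=23: can move to 22, which is L ⇒ W
n=24: can move to 22, which is L ⇒ W
n=25: moves to 24(W), 23(W), 21(W), 17(W); every one is W ⇒ L
n=26: can move to 25, which is L ⇒ W
n=27: can move to 25, which is L ⇒ W
n=28: moves to 27(W), 26(W), 24(W), 20(W); every one is W ⇒ L
L entries with 0 ≤ n ≤ 28: n = 1, 4, 7, 10, 13, 16, 19, 22, 25, 28; that makes 10.

10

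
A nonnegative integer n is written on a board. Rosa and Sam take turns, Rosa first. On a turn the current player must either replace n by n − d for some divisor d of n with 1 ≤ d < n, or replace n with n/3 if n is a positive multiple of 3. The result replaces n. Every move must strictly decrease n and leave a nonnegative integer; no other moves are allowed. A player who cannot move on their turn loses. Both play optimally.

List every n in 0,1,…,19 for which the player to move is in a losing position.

Work bottom-up. With no move the player to move loses. Otherwise the position is W if at least one move leads to an L position for the opponent, and L if every move leads to a W.
n=0: no move → L
n=1: no move → L
n=2: can move to 1, which is L ⇒ W
n=3: can move to 1, which is L ⇒ W
n=4: moves to 2(W), 3(W); every one is W ⇒ L
n=5: can move to 4, which is L ⇒ W
n=6: can move to 4, which is L ⇒ W
n=7: the only move is to 6(W), a W ⇒ L
n=8: can move to 4, which is L ⇒ W
n=9: moves to 3(W), 6(W), 8(W); every one is W ⇒ L
n=10: can move to 9, which is L ⇒ W
n=11: the only move is to 10(W), a W ⇒ L
n=12: can move to 4, which is L ⇒ W
n=13: the only move is to 12(W), a W ⇒ L
n=14: can move to 7, which is L ⇒ W
n=15: moves to 5(W), 10(W), 12(W), 14(W); every one is W ⇒ L
n=16: can move to 15, which is L ⇒ W
n=17: the only move is to 16(W), a W ⇒ L
n=18: can move to 9, which is L ⇒ W
n=19: the only move is to 18(W), a W ⇒ L
Reading off the rows marked L gives the requested list; there are 10 such values of n.

0, 1, 4, 7, 9, 11, 13, 15, 17, 19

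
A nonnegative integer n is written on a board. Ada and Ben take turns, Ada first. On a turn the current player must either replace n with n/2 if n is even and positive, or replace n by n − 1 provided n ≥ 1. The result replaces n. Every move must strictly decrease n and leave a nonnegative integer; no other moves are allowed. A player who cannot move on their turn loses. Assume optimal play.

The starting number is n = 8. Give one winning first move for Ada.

Use the standard recursion: the mover loses at a terminal position; elsewhere, the mover wins exactly when some move hands the opponent an L position.
n=0: no move → L
n=1: →0(L), so W
n=2: →1(W) only, which is W, so L
n=3: →2(L), so W
n=4: →2(L), so W
n=5: →4(W) only, which is W, so L
n=6: →5(L), so W
n=7: →6(W) only, which is W, so L
n=8: →7(L), so W
From 8, the L positions reachable in one move are: 7.

Move to 7.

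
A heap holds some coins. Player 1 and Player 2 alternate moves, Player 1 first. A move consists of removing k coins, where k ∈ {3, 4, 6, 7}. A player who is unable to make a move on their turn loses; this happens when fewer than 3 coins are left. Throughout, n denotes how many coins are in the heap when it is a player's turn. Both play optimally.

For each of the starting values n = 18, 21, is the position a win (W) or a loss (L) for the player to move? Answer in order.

18: W, 21: L

Compute win/loss labels from the base case upward. A position with no move is L. Any other position is W if it can reach an L in one move, else L.
n=0: no move → L
n=1: no move → L
n=2: no move → L
n=3: reaches L-position 0 → W
n=4: reaches L-position 1 → W
n=5: reaches L-position 2 → W
n=6: reaches L-position 2 → W
n=7: reaches L-position 1 → W
n=8: reaches L-position 2 → W
n=9: reaches L-position 2 → W
n=10: only reaches 7(W), 6(W), 4(W), 3(W), all W → L
n=11: only reaches 8(W), 7(W), 5(W), 4(W), all W → L
n=12: only reaches 9(W), 8(W), 6(W), 5(W), all W → L
n=13: reaches L-position 10 → W
n=14: reaches L-position 11 → W
n=15: reaches L-position 12 → W
n=16: reaches L-position 12 → W
n=17: reaches L-position 11 → W
n=18: reaches L-position 12 → W
n=19: reaches L-position 12 → W
n=20: only reaches 17(W), 16(W), 14(W), 13(W), all W → L
n=21: only reaches 18(W), 17(W), 15(W), 14(W), all W → L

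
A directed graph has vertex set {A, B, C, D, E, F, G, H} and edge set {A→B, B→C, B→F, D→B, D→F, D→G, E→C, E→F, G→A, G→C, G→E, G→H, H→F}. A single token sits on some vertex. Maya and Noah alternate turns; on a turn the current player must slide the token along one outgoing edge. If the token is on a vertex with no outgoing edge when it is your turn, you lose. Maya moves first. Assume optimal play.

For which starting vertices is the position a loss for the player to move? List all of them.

Label each position W (a win for the player to move) or L (a loss). A position with no legal move is L; any other position is W exactly when some move reaches an L, and L when every move reaches a W.
Every edge goes from a vertex to one that appears earlier in the order C, F, B, H, E, A, G, D, so processing vertices in that order labels each vertex after all of its successors.
C: no outgoing edge → L
F: no outgoing edge → L
B: reaches L-position F → W
H: reaches L-position F → W
E: reaches L-position F → W
A: only reaches B(W), which is W → L
G: reaches L-position A → W
D: reaches L-position F → W
The losing starting vertices are exactly the entries labelled L in this table (3 of them).

A, C, F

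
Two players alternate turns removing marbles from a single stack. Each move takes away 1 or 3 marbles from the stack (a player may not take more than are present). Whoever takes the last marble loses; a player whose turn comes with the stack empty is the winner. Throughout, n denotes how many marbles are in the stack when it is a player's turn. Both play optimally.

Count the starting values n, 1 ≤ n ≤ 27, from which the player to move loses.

Compute win/loss labels from the base case upward. A position with no move is W. Any other position is W if it can reach an L in one move, else L.
n=0: no move; the opponent has just taken the last marble and therefore loses → W
n=1: the only move is to 0(W), a W ⇒ L
n=2: can move to 1, which is L ⇒ W
n=3: moves to 2(W), 0(W); every one is W ⇒ L
n=4: can move to 3, which is L ⇒ W
n=5: moves to 4(W), 2(W); every one is W ⇒ L
n=6: can move to 5, which is L ⇒ W
n=7: moves to 6(W), 4(W); every one is W ⇒ L
n=8: can move to 7, which is L ⇒ W
n=9: moves to 8(W), 6(W); every one is W ⇒ L
n=10: can move to 9, which is L ⇒ W
n=11: moves to 10(W), 8(W); every one is W ⇒ L
n=12: can move to 11, which is L ⇒ W
n=13: moves to 12(W), 10(W); every one is W ⇒ L
n=14: can move to 13, which is L ⇒ W
n=15: moves to 14(W), 12(W); every one is W ⇒ L
n=16: can move to 15, which is L ⇒ W
n=17: moves to 16(W), 14(W); every one is W ⇒ L
n=18: can move to 17, which is L ⇒ W
n=19: moves to 18(W), 16(W); every one is W ⇒ L
n=20: can move to 19, which is L ⇒ W
n=21: moves to 20(W), 18(W); every one is W ⇒ L
n=22: can move to 21, which is L ⇒ W
n=23: moves to 22(W), 20(W); every one is W ⇒ L
n=24: can move to 23, which is L ⇒ W
n=25: moves to 24(W), 22(W); every one is W ⇒ L
n=26: can move to 25, which is L ⇒ W
n=27: moves to 26(W), 24(W); every one is W ⇒ L
L entries with 1 ≤ n ≤ 27 (the range starts at n=1): n = 1, 3, 5, 7, 9, 11, 13, 15, 17, 19, 21, 23, 25, 27; that makes 14.

14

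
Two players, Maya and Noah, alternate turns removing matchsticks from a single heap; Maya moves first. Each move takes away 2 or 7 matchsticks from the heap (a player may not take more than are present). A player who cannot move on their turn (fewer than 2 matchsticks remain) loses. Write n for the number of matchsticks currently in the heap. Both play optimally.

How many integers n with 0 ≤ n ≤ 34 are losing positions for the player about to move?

Use the standard recursion: the mover loses at a terminal position; elsewhere, the mover wins exactly when some move hands the opponent an L position.
n=0: no move → L
n=1: no move → L
n=2: reaches L-position 0 → W
n=3: reaches L-position 1 → W
n=4: only reaches 2(W), which is W → L
n=5: only reaches 3(W), which is W → L
n=6: reaches L-position 4 → W
n=7: reaches L-position 5 → W
n=8: reaches L-position 1 → W
n=9: only reaches 7(W), 2(W), all W → L
n=10: only reaches 8(W), 3(W), all W → L
n=11: reaches L-position 9 → W
n=12: reaches L-position 10 → W
n=13: only reaches 11(W), 6(W), all W → L
n=14: only reaches 12(W), 7(W), all W → L
n=15: reaches L-position 13 → W
n=16: reaches L-position 14 → W
n=17: reaches L-position 10 → W
n=18: only reaches 16(W), 11(W), all W → L
n=19: only reaches 17(W), 12(W), all W → L
n=20: reaches L-position 18 → W
n=21: reaches L-position 19 → W
n=22: only reaches 20(W), 15(W), all W → L
n=23: only reaches 21(W), 16(W), all W → L
n=24: reaches L-position 22 → W
n=25: reaches L-position 23 → W
n=26: reaches L-position 19 → W
n=27: only reaches 25(W), 20(W), all W → L
n=28: only reaches 26(W), 21(W), all W → L
n=29: reaches L-position 27 → W
n=30: reaches L-position 28 → W
n=31: only reaches 29(W), 24(W), all W → L
n=32: only reaches 30(W), 25(W), all W → L
n=33: reaches L-position 31 → W
n=34: reaches L-position 32 → W
L entries with 0 ≤ n ≤ 34: n = 0, 1, 4, 5, 9, 10, 13, 14, 18, 19, 22, 23, 27, 28, 31, 32; that makes 16.

16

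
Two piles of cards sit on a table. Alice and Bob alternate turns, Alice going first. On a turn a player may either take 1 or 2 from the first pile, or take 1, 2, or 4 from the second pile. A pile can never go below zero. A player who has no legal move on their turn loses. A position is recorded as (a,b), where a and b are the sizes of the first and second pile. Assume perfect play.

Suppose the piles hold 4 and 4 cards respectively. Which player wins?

Label each position W (a win for the player to move) or L (a loss). A position with no legal move is L; any other position is W exactly when some move reaches an L, and L when every move reaches a W.
No move ever increases a pile, so every position that can arise here has a ≤ 4 and b ≤ 4; it is enough to label the cells with 0 ≤ a ≤ 4 and 0 ≤ b ≤ 4.
Every move lowers a or b (never raises either), so fill the grid row by row in increasing a, and left to right within a row: each cell's successors are then already labelled.
      b=0  b=1  b=2  b=3  b=4
a=0:    L    W    W    L    W
a=1:    W    L    W    W    L
a=2:    W    W    L    W    W
a=3:    L    W    W    L    W
a=4:    W    L    W    W    L
Cells with no legal move (terminal, hence L): (0,0).
The remaining L cells, each justified by listing all of its moves:
(0,3): only reaches (0,2)(W), (0,1)(W), all W → L
(1,1): only reaches (0,1)(W), (1,0)(W), all W → L
(1,4): only reaches (0,4)(W), (1,3)(W), (1,2)(W), (1,0)(W), all W → L
(2,2): only reaches (1,2)(W), (0,2)(W), (2,1)(W), (2,0)(W), all W → L
(3,0): only reaches (2,0)(W), (1,0)(W), all W → L
(3,3): only reaches (2,3)(W), (1,3)(W), (3,2)(W), (3,1)(W), all W → L
(4,1): only reaches (3,1)(W), (2,1)(W), (4,0)(W), all W → L
(4,4): only reaches (3,4)(W), (2,4)(W), (4,3)(W), (4,2)(W), (4,0)(W), all W → L
Every other cell has at least one move into one of the L cells above, so it is W.
The starting position (4,4) is L: whatever Alice does, the opponent receives a W position.

Bob wins.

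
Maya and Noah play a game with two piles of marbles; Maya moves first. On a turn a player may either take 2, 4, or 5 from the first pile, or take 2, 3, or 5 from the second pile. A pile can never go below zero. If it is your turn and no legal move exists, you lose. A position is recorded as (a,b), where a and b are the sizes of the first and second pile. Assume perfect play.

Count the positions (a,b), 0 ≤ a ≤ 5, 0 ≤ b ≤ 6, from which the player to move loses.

Classify positions by backward induction: terminal positions (no move available) are L. From any other position, the mover wins iff some move reaches an L.
Every move lowers a or b (never raises either), so fill the grid row by row in increasing a, and left to right within a row: each cell's successors are then already labelled.
      b=0  b=1  b=2  b=3  b=4  b=5  b=6
a=0:    L    L    W    W    W    W    W
a=1:    L    L    W    W    W    W    W
a=2:    W    W    L    L    W    W    W
a=3:    W    W    L    L    W    W    W
a=4:    W    W    W    W    L    L    W
a=5:    W    W    W    W    L    L    W
Cells with no legal move (terminal, hence L): (0,0), (0,1), (1,0), (1,1).
The remaining L cells, each justified by listing all of its moves:
(2,2): →(0,2)(W), (2,0)(W) — all W, so L
(2,3): →(0,3)(W), (2,1)(W), (2,0)(W) — all W, so L
(3,2): →(1,2)(W), (3,0)(W) — all W, so L
(3,3): →(1,3)(W), (3,1)(W), (3,0)(W) — all W, so L
(4,4): →(2,4)(W), (0,4)(W), (4,2)(W), (4,1)(W) — all W, so L
(4,5): →(2,5)(W), (0,5)(W), (4,3)(W), (4,2)(W), (4,0)(W) — all W, so L
(5,4): →(3,4)(W), (1,4)(W), (0,4)(W), (5,2)(W), (5,1)(W) — all W, so L
(5,5): →(3,5)(W), (1,5)(W), (0,5)(W), (5,3)(W), (5,2)(W), (5,0)(W) — all W, so L
Every other cell has at least one move into one of the L cells above, so it is W.
L cells per row: a=0: 2, a=1: 2, a=2: 2, a=3: 2, a=4: 2, a=5: 2; total 12.

12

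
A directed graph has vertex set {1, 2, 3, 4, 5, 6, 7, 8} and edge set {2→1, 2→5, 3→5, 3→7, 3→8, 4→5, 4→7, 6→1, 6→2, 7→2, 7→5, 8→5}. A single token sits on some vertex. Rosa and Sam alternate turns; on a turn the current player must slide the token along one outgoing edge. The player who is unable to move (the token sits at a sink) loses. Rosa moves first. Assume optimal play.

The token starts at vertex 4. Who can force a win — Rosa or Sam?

Rosa wins.

Build the W/L table. Terminal = L. A non-terminal position is W if it has a move to some L; otherwise it is L.
Every edge goes from a vertex to one that appears earlier in the order 1, 5, 2, 8, 7, 6, 4, 3, so processing vertices in that order labels each vertex after all of its successors.
1: no outgoing edge → L
5: no outgoing edge → L
2: can move to 5, which is L ⇒ W
8: can move to 5, which is L ⇒ W
7: can move to 5, which is L ⇒ W
6: can move to 1, which is L ⇒ W
4: can move to 5, which is L ⇒ W
3: can move to 5, which is L ⇒ W
From 4 Rosa can move to 5, reaching an L position.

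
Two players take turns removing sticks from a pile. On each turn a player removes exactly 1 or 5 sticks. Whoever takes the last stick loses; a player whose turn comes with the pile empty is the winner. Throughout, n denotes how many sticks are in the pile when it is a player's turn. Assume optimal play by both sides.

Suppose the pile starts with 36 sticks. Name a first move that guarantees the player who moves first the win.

Remove 1, leaving 35.

Compute win/loss labels from the base case upward. A position with no move is W. Any other position is W if it can reach an L in one move, else L.
n=0: no move; the opponent has just taken the last stick and therefore loses → W
n=1: the only move is to 0(W), a W ⇒ L
n=2: can move to 1, which is L ⇒ W
n=3: the only move is to 2(W), a W ⇒ L
n=4: can move to 3, which is L ⇒ W
n=5: moves to 4(W), 0(W); every one is W ⇒ L
n=6: can move to 5, which is L ⇒ W
n=7: moves to 6(W), 2(W); every one is W ⇒ L
n=8: can move to 7, which is L ⇒ W
n=9: moves to 8(W), 4(W); every one is W ⇒ L
n=10: can move to 9, which is L ⇒ W
n=11: moves to 10(W), 6(W); every one is W ⇒ L
n=12: can move to 11, which is L ⇒ W
n=13: moves to 12(W), 8(W); every one is W ⇒ L
n=14: can move to 13, which is L ⇒ W
n=15: moves to 14(W), 10(W); every one is W ⇒ L
n=16: can move to 15, which is L ⇒ W
n=17: moves to 16(W), 12(W); every one is W ⇒ L
n=18: can move to 17, which is L ⇒ W
n=19: moves to 18(W), 14(W); every one is W ⇒ L
n=20: can move to 19, which is L ⇒ W
n=21: moves to 20(W), 16(W); every one is W ⇒ L
n=22: can move to 21, which is L ⇒ W
n=23: moves to 22(W), 18(W); every one is W ⇒ L
n=24: can move to 23, which is L ⇒ W
n=25: moves to 24(W), 20(W); every one is W ⇒ L
n=26: can move to 25, which is L ⇒ W
n=27: moves to 26(W), 22(W); every one is W ⇒ L
n=28: can move to 27, which is L ⇒ W
n=29: moves to 28(W), 24(W); every one is W ⇒ L
n=30: can move to 29, which is L ⇒ W
n=31: moves to 30(W), 26(W); every one is W ⇒ L
n=32: can move to 31, which is L ⇒ W
n=33: moves to 32(W), 28(W); every one is W ⇒ L
n=34: can move to 33, which is L ⇒ W
n=35: moves to 34(W), 30(W); every one is W ⇒ L
n=36: can move to 35, which is L ⇒ W
From 36, the L positions reachable in one move are: 35, 31. Any move reaching one of these is winning.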